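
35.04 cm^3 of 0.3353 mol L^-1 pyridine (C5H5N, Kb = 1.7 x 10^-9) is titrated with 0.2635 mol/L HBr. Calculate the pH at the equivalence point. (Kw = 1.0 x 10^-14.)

n(C5H5N) = 0.3353 x 0.03504 = 0.01175 mol; V(HBr) at equivalence = 0.01175/0.2635 = 0.04459 L.
At equivalence the base is fully converted to C5H5NH+; total volume = 0.07963 L, so [C5H5NH+] = 0.01175/0.07963 = 0.1475 M.
Ka(C5H5NH+) = Kw/Kb = 1.0e-14 / 1.7 x 10^-9 = 5.88e-6.
[H^+] = sqrt(Ka x [C5H5NH+]) = sqrt(5.88e-6 x 0.1475) = 0.000932 M.
pH = -log(0.000932) = 3.03.

3.03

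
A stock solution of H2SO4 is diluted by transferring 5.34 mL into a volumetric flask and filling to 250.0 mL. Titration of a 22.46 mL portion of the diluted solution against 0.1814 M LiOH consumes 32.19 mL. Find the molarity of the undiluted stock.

n(LiOH) = 0.1814 x 0.03219 = 0.005839 mol.
n(H2SO4) in the aliquot = 0.005839 x 1/2 = 0.002920 mol.
[diluted H2SO4] = 0.002920 / 0.02246 = 0.1300 M.
Dilution factor = 250.0/5.340 = 46.82, so [stock] = 0.1300 x 46.82 = 6.09 M.

6.09 M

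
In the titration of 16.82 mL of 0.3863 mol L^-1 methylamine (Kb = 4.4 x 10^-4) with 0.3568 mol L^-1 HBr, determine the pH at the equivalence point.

5.69

n(CH3NH2) = 0.3863 x 0.01682 = 0.006498 mol; V(HBr) at equivalence = 0.006498/0.3568 = 0.01821 L.
At equivalence the base is fully converted to CH3NH3+; total volume = 0.03503 L, so [CH3NH3+] = 0.006498/0.03503 = 0.1855 M.
Ka(CH3NH3+) = Kw/Kb = 1.0e-14 / 4.4 x 10^-4 = 2.27e-11.
[H^+] = sqrt(Ka x [CH3NH3+]) = sqrt(2.27e-11 x 0.1855) = 2.05e-6 M.
pH = -log(2.05e-6) = 5.69.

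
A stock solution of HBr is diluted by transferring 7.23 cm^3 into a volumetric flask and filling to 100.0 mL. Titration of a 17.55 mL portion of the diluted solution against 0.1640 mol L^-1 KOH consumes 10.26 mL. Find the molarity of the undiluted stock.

1.33 M

n(KOH) = 0.1640 x 0.01026 = 0.001683 mol.
n(HBr) in the aliquot = 0.001683 mol.
[diluted HBr] = 0.001683 / 0.01755 = 0.09588 M.
Dilution factor = 100.0/7.230 = 13.83, so [stock] = 0.09588 x 13.83 = 1.33 M.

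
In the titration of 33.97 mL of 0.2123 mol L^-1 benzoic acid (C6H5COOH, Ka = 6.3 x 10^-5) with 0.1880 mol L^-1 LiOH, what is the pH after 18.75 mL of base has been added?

Initial n(C6H5COOH) = 0.2123 x 0.03397 = 0.007212 mol.
n(LiOH) added = 0.1880 x 0.01875 = 0.003525 mol, converting that many moles of C6H5COOH to C6H5COO-.
Remaining n(C6H5COOH) = 0.003687 mol; n(C6H5COO-) = 0.003525 mol.
By Henderson-Hasselbalch, pH = pKa + log([A^-]/[HA]) = 4.20 + log(0.003525/0.003687) = 4.20 + (-0.02) = 4.18.

4.18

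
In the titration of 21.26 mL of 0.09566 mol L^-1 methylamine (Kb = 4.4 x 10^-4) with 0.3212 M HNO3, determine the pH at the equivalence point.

5.89

n(CH3NH2) = 0.09566 x 0.02126 = 0.002034 mol; V(HNO3) at equivalence = 0.002034/0.3212 = 0.006332 L.
At equivalence the base is fully converted to CH3NH3+; total volume = 0.02759 L, so [CH3NH3+] = 0.002034/0.02759 = 0.07371 M.
Ka(CH3NH3+) = Kw/Kb = 1.0e-14 / 4.4 x 10^-4 = 2.27e-11.
[H^+] = sqrt(Ka x [CH3NH3+]) = sqrt(2.27e-11 x 0.07371) = 1.29e-6 M.
pH = -log(1.29e-6) = 5.89.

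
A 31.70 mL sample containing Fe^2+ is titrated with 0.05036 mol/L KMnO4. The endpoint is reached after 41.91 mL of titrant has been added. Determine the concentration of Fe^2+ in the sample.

0.333 M

n(KMnO4) = 0.05036 x 0.04191 = 0.002111 mol.
From the balanced equation, 1 mol KMnO4 reacts with 5 mol Fe^2+, so n(Fe^2+) = 0.002111 x 5/1 = 0.01055 mol.
[Fe^2+] = 0.01055 / 0.03170 L = 0.333 M.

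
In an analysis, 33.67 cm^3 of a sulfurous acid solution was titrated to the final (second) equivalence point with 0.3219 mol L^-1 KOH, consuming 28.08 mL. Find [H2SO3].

0.134 M

n(KOH) = 0.3219 x 0.02808 = 0.009039 mol.
At the final (second) equivalence point, 2 mol OH^- react per mol H2SO3, so n(H2SO3) = 0.009039 / 2 = 0.004519 mol.
[H2SO3] = 0.004519 / 0.03367 L = 0.134 M.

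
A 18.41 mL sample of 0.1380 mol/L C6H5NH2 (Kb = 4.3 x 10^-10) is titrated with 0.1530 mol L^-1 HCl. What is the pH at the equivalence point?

2.89

n(C6H5NH2) = 0.1380 x 0.01841 = 0.002541 mol; V(HCl) at equivalence = 0.002541/0.1530 = 0.01661 L.
At equivalence the base is fully converted to C6H5NH3+; total volume = 0.03502 L, so [C6H5NH3+] = 0.002541/0.03502 = 0.07256 M.
Ka(C6H5NH3+) = Kw/Kb = 1.0e-14 / 4.3 x 10^-10 = 2.33e-5.
[H^+] = sqrt(Ka x [C6H5NH3+]) = sqrt(2.33e-5 x 0.07256) = 0.00130 M.
pH = -log(0.00130) = 2.89.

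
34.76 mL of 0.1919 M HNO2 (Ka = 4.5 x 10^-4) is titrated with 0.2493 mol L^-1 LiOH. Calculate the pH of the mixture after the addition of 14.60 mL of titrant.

3.43

Initial n(HNO2) = 0.1919 x 0.03476 = 0.006670 mol.
n(LiOH) added = 0.2493 x 0.01460 = 0.003640 mol, converting that many moles of HNO2 to NO2-.
Remaining n(HNO2) = 0.003031 mol; n(NO2-) = 0.003640 mol.
By Henderson-Hasselbalch, pH = pKa + log([A^-]/[HA]) = 3.35 + log(0.003640/0.003031) = 3.35 + (+0.08) = 3.43.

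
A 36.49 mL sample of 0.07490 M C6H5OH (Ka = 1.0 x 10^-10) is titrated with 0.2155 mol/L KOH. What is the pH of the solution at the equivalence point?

11.37

n(C6H5OH) = 0.07490 x 0.03649 = 0.002733 mol; V(KOH) at equivalence = 0.002733/0.2155 = 0.01268 L.
At equivalence all the acid is converted to C6H5O-; total volume = 0.03649 + 0.01268 = 0.04917 L, so [C6H5O-] = 0.002733/0.04917 = 0.05558 M.
Kb = Kw/Ka = 1.0e-14 / 1.0 x 10^-10 = 0.000100.
[OH^-] = sqrt(Kb x [C6H5O-]) = sqrt(0.000100 x 0.05558) = 0.00236 M.
pOH = 2.63, so pH = 14.00 - 2.63 = 11.37.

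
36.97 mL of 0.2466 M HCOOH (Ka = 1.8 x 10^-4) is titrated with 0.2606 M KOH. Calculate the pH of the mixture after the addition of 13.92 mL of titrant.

3.56

Initial n(HCOOH) = 0.2466 x 0.03697 = 0.009117 mol.
n(KOH) added = 0.2606 x 0.01392 = 0.003628 mol, converting that many moles of HCOOH to HCOO-.
Remaining n(HCOOH) = 0.005489 mol; n(HCOO-) = 0.003628 mol.
By Henderson-Hasselbalch, pH = pKa + log([A^-]/[HA]) = 3.74 + log(0.003628/0.005489) = 3.74 + (-0.18) = 3.56.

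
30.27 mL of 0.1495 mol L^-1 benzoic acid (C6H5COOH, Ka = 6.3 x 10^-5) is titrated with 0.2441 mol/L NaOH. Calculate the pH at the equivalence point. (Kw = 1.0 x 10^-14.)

8.58

n(C6H5COOH) = 0.1495 x 0.03027 = 0.004525 mol; V(NaOH) at equivalence = 0.004525/0.2441 = 0.01854 L.
At equivalence all the acid is converted to C6H5COO-; total volume = 0.03027 + 0.01854 = 0.04881 L, so [C6H5COO-] = 0.004525/0.04881 = 0.09272 M.
Kb = Kw/Ka = 1.0e-14 / 6.3 x 10^-5 = 1.59e-10.
[OH^-] = sqrt(Kb x [C6H5COO-]) = sqrt(1.59e-10 x 0.09272) = 3.84e-6 M.
pOH = 5.42, so pH = 14.00 - 5.42 = 8.58.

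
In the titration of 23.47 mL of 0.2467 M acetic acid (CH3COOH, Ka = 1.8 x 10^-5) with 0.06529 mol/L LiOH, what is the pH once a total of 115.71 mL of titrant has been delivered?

12.10

n(acid) = 0.2467 x 0.02347 = 0.005790 mol; n(LiOH) added = 0.06529 x 0.1157 = 0.007555 mol.
Base is in excess by 0.007555 - 0.005790 = 0.001765 mol in a total volume of 0.1392 L.
[OH^-] = 0.001765/0.1392 = 0.01268 M, so pOH = 1.90 and pH = 14.00 - 1.90 = 12.10.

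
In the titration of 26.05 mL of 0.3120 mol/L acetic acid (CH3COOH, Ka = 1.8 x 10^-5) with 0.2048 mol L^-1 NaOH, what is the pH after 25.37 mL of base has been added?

Initial n(CH3COOH) = 0.3120 x 0.02605 = 0.008128 mol.
n(NaOH) added = 0.2048 x 0.02537 = 0.005196 mol, converting that many moles of CH3COOH to CH3COO-.
Remaining n(CH3COOH) = 0.002932 mol; n(CH3COO-) = 0.005196 mol.
By Henderson-Hasselbalch, pH = pKa + log([A^-]/[HA]) = 4.74 + log(0.005196/0.002932) = 4.74 + (+0.25) = 4.99.

4.99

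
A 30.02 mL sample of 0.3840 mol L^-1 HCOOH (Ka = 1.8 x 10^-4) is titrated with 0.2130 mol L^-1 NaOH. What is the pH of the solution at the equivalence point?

n(HCOOH) = 0.3840 x 0.03002 = 0.01153 mol; V(NaOH) at equivalence = 0.01153/0.2130 = 0.05412 L.
At equivalence all the acid is converted to HCOO-; total volume = 0.03002 + 0.05412 = 0.08414 L, so [HCOO-] = 0.01153/0.08414 = 0.1370 M.
Kb = Kw/Ka = 1.0e-14 / 1.8 x 10^-4 = 5.56e-11.
[OH^-] = sqrt(Kb x [HCOO-]) = sqrt(5.56e-11 x 0.1370) = 2.76e-6 M.
pOH = 5.56, so pH = 14.00 - 5.56 = 8.44.

8.44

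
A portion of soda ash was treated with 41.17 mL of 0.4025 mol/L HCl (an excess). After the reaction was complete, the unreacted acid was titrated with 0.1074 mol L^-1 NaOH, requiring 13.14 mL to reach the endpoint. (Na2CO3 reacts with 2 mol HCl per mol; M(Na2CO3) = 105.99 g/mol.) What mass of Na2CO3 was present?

Total n(HCl) added = 0.4025 x 0.04117 = 0.01657 mol.
n(NaOH) used = 0.1074 x 0.01314 = 0.001411 mol, which equals the excess n(HCl).
So n(HCl) consumed by the sample = 0.01657 - 0.001411 = 0.01516 mol.
n(Na2CO3) = 0.01516 / 2 = 0.007580 mol.
mass = 0.007580 mol x 105.99 g/mol = 0.803 g.

0.803 g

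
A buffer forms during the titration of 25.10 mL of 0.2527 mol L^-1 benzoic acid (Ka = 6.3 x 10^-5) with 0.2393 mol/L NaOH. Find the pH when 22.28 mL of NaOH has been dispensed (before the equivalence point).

4.92

Initial n(C6H5COOH) = 0.2527 x 0.02510 = 0.006343 mol.
n(NaOH) added = 0.2393 x 0.02228 = 0.005332 mol, converting that many moles of C6H5COOH to C6H5COO-.
Remaining n(C6H5COOH) = 0.001011 mol; n(C6H5COO-) = 0.005332 mol.
By Henderson-Hasselbalch, pH = pKa + log([A^-]/[HA]) = 4.20 + log(0.005332/0.001011) = 4.20 + (+0.72) = 4.92.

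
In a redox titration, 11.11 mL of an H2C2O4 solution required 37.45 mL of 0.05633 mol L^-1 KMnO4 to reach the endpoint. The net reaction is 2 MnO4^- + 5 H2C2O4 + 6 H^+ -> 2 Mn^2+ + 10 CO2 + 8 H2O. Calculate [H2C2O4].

n(KMnO4) = 0.05633 x 0.03745 = 0.002110 mol.
From the balanced equation, 2 mol KMnO4 reacts with 5 mol H2C2O4, so n(H2C2O4) = 0.002110 x 5/2 = 0.005274 mol.
[H2C2O4] = 0.005274 / 0.01111 L = 0.475 M.

0.475 M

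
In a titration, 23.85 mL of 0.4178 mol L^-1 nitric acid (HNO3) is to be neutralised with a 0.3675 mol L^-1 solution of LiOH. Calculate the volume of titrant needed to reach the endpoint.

n(HNO3) = 0.4178 mol/L x 0.02385 L = 0.009965 mol.
At equivalence n(LiOH) = n(HNO3) = 0.009965 mol.
V(LiOH) = 0.009965 / 0.3675 = 0.02711 L = 27.1 mL.

27.1 mL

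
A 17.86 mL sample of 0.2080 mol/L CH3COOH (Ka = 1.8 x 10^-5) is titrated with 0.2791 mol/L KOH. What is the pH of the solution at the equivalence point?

n(CH3COOH) = 0.2080 x 0.01786 = 0.003715 mol; V(KOH) at equivalence = 0.003715/0.2791 = 0.01331 L.
At equivalence all the acid is converted to CH3COO-; total volume = 0.01786 + 0.01331 = 0.03117 L, so [CH3COO-] = 0.003715/0.03117 = 0.1192 M.
Kb = Kw/Ka = 1.0e-14 / 1.8 x 10^-5 = 5.56e-10.
[OH^-] = sqrt(Kb x [CH3COO-]) = sqrt(5.56e-10 x 0.1192) = 8.14e-6 M.
pOH = 5.09, so pH = 14.00 - 5.09 = 8.91.

8.91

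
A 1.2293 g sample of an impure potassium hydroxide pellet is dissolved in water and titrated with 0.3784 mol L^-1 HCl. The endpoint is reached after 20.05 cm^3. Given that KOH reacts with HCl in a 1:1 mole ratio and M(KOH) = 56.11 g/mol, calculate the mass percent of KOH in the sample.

n(HCl) = 0.3784 x 0.02005 = 0.007587 mol.
n(KOH) = 0.007587 / 1 = 0.007587 mol.
mass of KOH = 0.007587 x 56.11 = 0.4257 g.
% purity = 0.4257 / 1.2293 x 100 = 34.6%.

34.6%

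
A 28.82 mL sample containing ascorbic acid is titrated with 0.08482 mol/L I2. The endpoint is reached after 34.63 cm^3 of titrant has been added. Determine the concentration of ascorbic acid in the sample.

n(I2) = 0.08482 x 0.03463 = 0.002937 mol.
From the balanced equation, 1 mol I2 reacts with 1 mol ascorbic acid, so n(ascorbic acid) = 0.002937 x 1/1 = 0.002937 mol.
[ascorbic acid] = 0.002937 / 0.02882 L = 0.102 M.

0.102 M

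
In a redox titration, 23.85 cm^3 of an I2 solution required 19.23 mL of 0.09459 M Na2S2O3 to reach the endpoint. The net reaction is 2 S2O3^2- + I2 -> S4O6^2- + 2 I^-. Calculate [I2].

0.0381 M

n(Na2S2O3) = 0.09459 x 0.01923 = 0.001819 mol.
From the balanced equation, 2 mol Na2S2O3 reacts with 1 mol I2, so n(I2) = 0.001819 x 1/2 = 0.0009095 mol.
[I2] = 0.0009095 / 0.02385 L = 0.0381 M.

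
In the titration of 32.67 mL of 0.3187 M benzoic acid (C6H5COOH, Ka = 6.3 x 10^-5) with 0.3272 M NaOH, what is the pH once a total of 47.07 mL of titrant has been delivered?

12.80

n(acid) = 0.3187 x 0.03267 = 0.01041 mol; n(NaOH) added = 0.3272 x 0.04707 = 0.01540 mol.
Base is in excess by 0.01540 - 0.01041 = 0.004989 mol in a total volume of 0.07974 L.
[OH^-] = 0.004989/0.07974 = 0.06257 M, so pOH = 1.20 and pH = 14.00 - 1.20 = 12.80.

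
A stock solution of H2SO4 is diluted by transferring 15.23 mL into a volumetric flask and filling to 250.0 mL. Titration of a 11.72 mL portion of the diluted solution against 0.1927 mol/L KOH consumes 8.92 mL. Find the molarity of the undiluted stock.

1.20 M

n(KOH) = 0.1927 x 0.008920 = 0.001719 mol.
n(H2SO4) in the aliquot = 0.001719 x 1/2 = 0.0008594 mol.
[diluted H2SO4] = 0.0008594 / 0.01172 = 0.07333 M.
Dilution factor = 250.0/15.23 = 16.41, so [stock] = 0.07333 x 16.41 = 1.20 M.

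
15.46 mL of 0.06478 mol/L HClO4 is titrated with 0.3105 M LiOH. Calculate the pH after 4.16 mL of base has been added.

n(acid) = 0.06478 x 0.01546 = 0.001001 mol; n(LiOH) added = 0.3105 x 0.004160 = 0.001292 mol.
Base is in excess by 0.001292 - 0.001001 = 0.0002902 mol in a total volume of 0.01962 L.
[OH^-] = 0.0002902/0.01962 = 0.01479 M, so pOH = 1.83 and pH = 14.00 - 1.83 = 12.17.

12.17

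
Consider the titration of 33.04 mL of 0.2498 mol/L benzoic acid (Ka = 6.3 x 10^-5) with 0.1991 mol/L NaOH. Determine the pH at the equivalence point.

8.62

n(C6H5COOH) = 0.2498 x 0.03304 = 0.008253 mol; V(NaOH) at equivalence = 0.008253/0.1991 = 0.04145 L.
At equivalence all the acid is converted to C6H5COO-; total volume = 0.03304 + 0.04145 = 0.07449 L, so [C6H5COO-] = 0.008253/0.07449 = 0.1108 M.
Kb = Kw/Ka = 1.0e-14 / 6.3 x 10^-5 = 1.59e-10.
[OH^-] = sqrt(Kb x [C6H5COO-]) = sqrt(1.59e-10 x 0.1108) = 4.19e-6 M.
pOH = 5.38, so pH = 14.00 - 5.38 = 8.62.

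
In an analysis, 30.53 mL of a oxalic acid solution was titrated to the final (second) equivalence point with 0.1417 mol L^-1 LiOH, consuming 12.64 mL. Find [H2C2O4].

0.0293 M

n(LiOH) = 0.1417 x 0.01264 = 0.001791 mol.
At the final (second) equivalence point, 2 mol OH^- react per mol H2C2O4, so n(H2C2O4) = 0.001791 / 2 = 0.0008955 mol.
[H2C2O4] = 0.0008955 / 0.03053 L = 0.0293 M.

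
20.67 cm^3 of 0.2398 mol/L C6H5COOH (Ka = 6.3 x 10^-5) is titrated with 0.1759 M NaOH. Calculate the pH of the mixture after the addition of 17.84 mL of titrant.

Initial n(C6H5COOH) = 0.2398 x 0.02067 = 0.004957 mol.
n(NaOH) added = 0.1759 x 0.01784 = 0.003138 mol, converting that many moles of C6H5COOH to C6H5COO-.
Remaining n(C6H5COOH) = 0.001819 mol; n(C6H5COO-) = 0.003138 mol.
By Henderson-Hasselbalch, pH = pKa + log([A^-]/[HA]) = 4.20 + log(0.003138/0.001819) = 4.20 + (+0.24) = 4.44.

4.44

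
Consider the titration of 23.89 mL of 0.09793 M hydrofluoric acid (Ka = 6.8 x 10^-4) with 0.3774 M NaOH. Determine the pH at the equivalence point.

8.03

n(HF) = 0.09793 x 0.02389 = 0.002340 mol; V(NaOH) at equivalence = 0.002340/0.3774 = 0.006199 L.
At equivalence all the acid is converted to F-; total volume = 0.02389 + 0.006199 = 0.03009 L, so [F-] = 0.002340/0.03009 = 0.07775 M.
Kb = Kw/Ka = 1.0e-14 / 6.8 x 10^-4 = 1.47e-11.
[OH^-] = sqrt(Kb x [F-]) = sqrt(1.47e-11 x 0.07775) = 1.07e-6 M.
pOH = 5.97, so pH = 14.00 - 5.97 = 8.03.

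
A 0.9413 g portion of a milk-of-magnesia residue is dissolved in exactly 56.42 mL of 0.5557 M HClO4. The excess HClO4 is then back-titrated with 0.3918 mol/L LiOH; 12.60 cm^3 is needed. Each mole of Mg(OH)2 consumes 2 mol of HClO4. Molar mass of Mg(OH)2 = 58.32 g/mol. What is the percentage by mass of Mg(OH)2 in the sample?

81.8%

Total n(HClO4) added = 0.5557 x 0.05642 = 0.03135 mol.
n(LiOH) used = 0.3918 x 0.01260 = 0.004937 mol, which equals the excess n(HClO4).
So n(HClO4) consumed by the sample = 0.03135 - 0.004937 = 0.02642 mol.
n(Mg(OH)2) = 0.02642 / 2 = 0.01321 mol.
mass Mg(OH)2 = 0.01321 x 58.32 = 0.7703 g, so %Mg(OH)2 = 0.7703/0.9413 x 100 = 81.8%.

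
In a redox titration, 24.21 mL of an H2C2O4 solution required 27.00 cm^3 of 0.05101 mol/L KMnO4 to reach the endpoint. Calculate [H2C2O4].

n(KMnO4) = 0.05101 x 0.02700 = 0.001377 mol.
From the balanced equation, 2 mol KMnO4 reacts with 5 mol H2C2O4, so n(H2C2O4) = 0.001377 x 5/2 = 0.003443 mol.
[H2C2O4] = 0.003443 / 0.02421 L = 0.142 M.

0.142 M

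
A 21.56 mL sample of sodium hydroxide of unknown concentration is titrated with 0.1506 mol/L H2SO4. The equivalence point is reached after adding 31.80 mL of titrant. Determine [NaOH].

n(H2SO4) delivered = 0.1506 x 0.03180 = 0.004789 mol.
The reaction is 2 NaOH + 1 H2SO4, so n(NaOH) = 0.004789 x 2/1 = 0.009578 mol.
[NaOH] = 0.009578 mol / 0.02156 L = 0.444 M.

0.444 M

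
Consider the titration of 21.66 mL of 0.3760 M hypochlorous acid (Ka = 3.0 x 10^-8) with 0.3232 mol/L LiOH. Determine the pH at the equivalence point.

10.38

n(HClO) = 0.3760 x 0.02166 = 0.008144 mol; V(LiOH) at equivalence = 0.008144/0.3232 = 0.02520 L.
At equivalence all the acid is converted to ClO-; total volume = 0.02166 + 0.02520 = 0.04686 L, so [ClO-] = 0.008144/0.04686 = 0.1738 M.
Kb = Kw/Ka = 1.0e-14 / 3.0 x 10^-8 = 3.33e-7.
[OH^-] = sqrt(Kb x [ClO-]) = sqrt(3.33e-7 x 0.1738) = 0.000241 M.
pOH = 3.62, so pH = 14.00 - 3.62 = 10.38.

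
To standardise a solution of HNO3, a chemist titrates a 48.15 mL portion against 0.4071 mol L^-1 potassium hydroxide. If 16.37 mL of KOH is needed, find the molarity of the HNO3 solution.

n(KOH) delivered = 0.4071 x 0.01637 = 0.006664 mol.
For a 1:1 reaction, n(HNO3) = 0.006664 mol.
[HNO3] = 0.006664 mol / 0.04815 L = 0.138 M.

0.138 M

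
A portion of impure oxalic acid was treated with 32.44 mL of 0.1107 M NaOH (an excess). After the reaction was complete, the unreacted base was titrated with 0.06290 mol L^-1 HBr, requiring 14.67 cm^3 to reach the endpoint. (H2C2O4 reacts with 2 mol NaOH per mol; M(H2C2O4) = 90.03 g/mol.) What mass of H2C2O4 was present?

0.120 g

Total n(NaOH) added = 0.1107 x 0.03244 = 0.003591 mol.
n(HBr) used = 0.06290 x 0.01467 = 0.0009227 mol, which equals the excess n(NaOH).
So n(NaOH) consumed by the sample = 0.003591 - 0.0009227 = 0.002668 mol.
n(H2C2O4) = 0.002668 / 2 = 0.001334 mol.
mass = 0.001334 mol x 90.03 g/mol = 0.120 g.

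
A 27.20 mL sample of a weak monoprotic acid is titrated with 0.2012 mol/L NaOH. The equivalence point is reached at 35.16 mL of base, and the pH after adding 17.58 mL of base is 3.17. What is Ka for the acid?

17.58 mL is half of the equivalence volume, so this is the half-equivalence point where [HA] = [A^-].
At half-equivalence pH = pKa, so pKa = 3.17.
Ka = 10^(-3.17) = 6.8 x 10^-4.

6.8 x 10^-4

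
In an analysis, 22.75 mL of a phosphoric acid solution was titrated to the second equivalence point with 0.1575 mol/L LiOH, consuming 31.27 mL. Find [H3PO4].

0.108 M

n(LiOH) = 0.1575 x 0.03127 = 0.004925 mol.
At the second equivalence point, 2 mol OH^- react per mol H3PO4, so n(H3PO4) = 0.004925 / 2 = 0.002463 mol.
[H3PO4] = 0.002463 / 0.02275 L = 0.108 M.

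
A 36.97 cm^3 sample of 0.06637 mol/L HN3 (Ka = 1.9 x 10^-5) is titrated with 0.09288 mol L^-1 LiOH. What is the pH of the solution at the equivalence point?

n(HN3) = 0.06637 x 0.03697 = 0.002454 mol; V(LiOH) at equivalence = 0.002454/0.09288 = 0.02642 L.
At equivalence all the acid is converted to N3-; total volume = 0.03697 + 0.02642 = 0.06339 L, so [N3-] = 0.002454/0.06339 = 0.03871 M.
Kb = Kw/Ka = 1.0e-14 / 1.9 x 10^-5 = 5.26e-10.
[OH^-] = sqrt(Kb x [N3-]) = sqrt(5.26e-10 x 0.03871) = 4.51e-6 M.
pOH = 5.35, so pH = 14.00 - 5.35 = 8.65.

8.65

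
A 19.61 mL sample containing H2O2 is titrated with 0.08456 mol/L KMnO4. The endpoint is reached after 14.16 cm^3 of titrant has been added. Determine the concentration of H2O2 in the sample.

0.153 M

n(KMnO4) = 0.08456 x 0.01416 = 0.001197 mol.
From the balanced equation, 2 mol KMnO4 reacts with 5 mol H2O2, so n(H2O2) = 0.001197 x 5/2 = 0.002993 mol.
[H2O2] = 0.002993 / 0.01961 L = 0.153 M.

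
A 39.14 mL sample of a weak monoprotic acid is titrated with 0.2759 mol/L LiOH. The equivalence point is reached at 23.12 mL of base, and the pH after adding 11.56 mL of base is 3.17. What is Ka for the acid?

11.56 mL is half of the equivalence volume, so this is the half-equivalence point where [HA] = [A^-].
At half-equivalence pH = pKa, so pKa = 3.17.
Ka = 10^(-3.17) = 6.8 x 10^-4.

6.8 x 10^-4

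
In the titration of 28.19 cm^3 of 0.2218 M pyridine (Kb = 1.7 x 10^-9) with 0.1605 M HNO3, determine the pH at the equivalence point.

3.13

n(C5H5N) = 0.2218 x 0.02819 = 0.006253 mol; V(HNO3) at equivalence = 0.006253/0.1605 = 0.03896 L.
At equivalence the base is fully converted to C5H5NH+; total volume = 0.06715 L, so [C5H5NH+] = 0.006253/0.06715 = 0.09312 M.
Ka(C5H5NH+) = Kw/Kb = 1.0e-14 / 1.7 x 10^-9 = 5.88e-6.
[H^+] = sqrt(Ka x [C5H5NH+]) = sqrt(5.88e-6 x 0.09312) = 0.000740 M.
pH = -log(0.000740) = 3.13.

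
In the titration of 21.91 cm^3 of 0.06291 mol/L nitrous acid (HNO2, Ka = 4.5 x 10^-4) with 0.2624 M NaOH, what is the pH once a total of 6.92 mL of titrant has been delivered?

12.18

n(acid) = 0.06291 x 0.02191 = 0.001378 mol; n(NaOH) added = 0.2624 x 0.006920 = 0.001816 mol.
Base is in excess by 0.001816 - 0.001378 = 0.0004374 mol in a total volume of 0.02883 L.
[OH^-] = 0.0004374/0.02883 = 0.01517 M, so pOH = 1.82 and pH = 14.00 - 1.82 = 12.18.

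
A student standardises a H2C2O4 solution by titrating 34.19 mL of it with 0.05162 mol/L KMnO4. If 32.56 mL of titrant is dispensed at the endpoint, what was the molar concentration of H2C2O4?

0.123 M

n(KMnO4) = 0.05162 x 0.03256 = 0.001681 mol.
From the balanced equation, 2 mol KMnO4 reacts with 5 mol H2C2O4, so n(H2C2O4) = 0.001681 x 5/2 = 0.004202 mol.
[H2C2O4] = 0.004202 / 0.03419 L = 0.123 M.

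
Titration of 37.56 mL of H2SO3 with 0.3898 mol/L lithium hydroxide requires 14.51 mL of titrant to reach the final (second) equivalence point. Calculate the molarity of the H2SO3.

0.0753 M

n(LiOH) = 0.3898 x 0.01451 = 0.005656 mol.
At the final (second) equivalence point, 2 mol OH^- react per mol H2SO3, so n(H2SO3) = 0.005656 / 2 = 0.002828 mol.
[H2SO3] = 0.002828 / 0.03756 L = 0.0753 M.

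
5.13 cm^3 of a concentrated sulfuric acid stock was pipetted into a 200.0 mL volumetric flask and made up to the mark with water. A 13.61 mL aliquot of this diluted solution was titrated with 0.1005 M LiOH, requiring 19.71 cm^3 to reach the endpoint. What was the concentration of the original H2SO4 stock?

n(LiOH) = 0.1005 x 0.01971 = 0.001981 mol.
n(H2SO4) in the aliquot = 0.001981 x 1/2 = 0.0009904 mol.
[diluted H2SO4] = 0.0009904 / 0.01361 = 0.07277 M.
Dilution factor = 200.0/5.130 = 38.99, so [stock] = 0.07277 x 38.99 = 2.84 M.

2.84 M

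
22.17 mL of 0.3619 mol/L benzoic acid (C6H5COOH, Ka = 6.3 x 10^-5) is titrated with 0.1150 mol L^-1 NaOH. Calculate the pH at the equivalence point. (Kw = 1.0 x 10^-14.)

8.57

n(C6H5COOH) = 0.3619 x 0.02217 = 0.008023 mol; V(NaOH) at equivalence = 0.008023/0.1150 = 0.06977 L.
At equivalence all the acid is converted to C6H5COO-; total volume = 0.02217 + 0.06977 = 0.09194 L, so [C6H5COO-] = 0.008023/0.09194 = 0.08727 M.
Kb = Kw/Ka = 1.0e-14 / 6.3 x 10^-5 = 1.59e-10.
[OH^-] = sqrt(Kb x [C6H5COO-]) = sqrt(1.59e-10 x 0.08727) = 3.72e-6 M.
pOH = 5.43, so pH = 14.00 - 5.43 = 8.57.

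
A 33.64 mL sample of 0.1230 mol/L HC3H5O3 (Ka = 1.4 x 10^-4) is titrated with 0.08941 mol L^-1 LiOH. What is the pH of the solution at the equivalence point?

n(HC3H5O3) = 0.1230 x 0.03364 = 0.004138 mol; V(LiOH) at equivalence = 0.004138/0.08941 = 0.04628 L.
At equivalence all the acid is converted to C3H5O3-; total volume = 0.03364 + 0.04628 = 0.07992 L, so [C3H5O3-] = 0.004138/0.07992 = 0.05177 M.
Kb = Kw/Ka = 1.0e-14 / 1.4 x 10^-4 = 7.14e-11.
[OH^-] = sqrt(Kb x [C3H5O3-]) = sqrt(7.14e-11 x 0.05177) = 1.92e-6 M.
pOH = 5.72, so pH = 14.00 - 5.72 = 8.28.

8.28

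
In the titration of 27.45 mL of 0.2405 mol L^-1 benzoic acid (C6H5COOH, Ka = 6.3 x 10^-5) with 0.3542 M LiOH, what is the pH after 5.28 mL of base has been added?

3.80

Initial n(C6H5COOH) = 0.2405 x 0.02745 = 0.006602 mol.
n(LiOH) added = 0.3542 x 0.005280 = 0.001870 mol, converting that many moles of C6H5COOH to C6H5COO-.
Remaining n(C6H5COOH) = 0.004732 mol; n(C6H5COO-) = 0.001870 mol.
By Henderson-Hasselbalch, pH = pKa + log([A^-]/[HA]) = 4.20 + log(0.001870/0.004732) = 4.20 + (-0.40) = 3.80.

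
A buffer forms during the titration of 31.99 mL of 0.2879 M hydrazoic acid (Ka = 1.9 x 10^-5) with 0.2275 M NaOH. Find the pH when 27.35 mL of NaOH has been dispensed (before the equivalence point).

Initial n(HN3) = 0.2879 x 0.03199 = 0.009210 mol.
n(NaOH) added = 0.2275 x 0.02735 = 0.006222 mol, converting that many moles of HN3 to N3-.
Remaining n(HN3) = 0.002988 mol; n(N3-) = 0.006222 mol.
By Henderson-Hasselbalch, pH = pKa + log([A^-]/[HA]) = 4.72 + log(0.006222/0.002988) = 4.72 + (+0.32) = 5.04.

5.04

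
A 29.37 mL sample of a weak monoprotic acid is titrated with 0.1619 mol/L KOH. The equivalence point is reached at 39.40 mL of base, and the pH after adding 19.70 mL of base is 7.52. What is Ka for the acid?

3.0 x 10^-8

19.70 mL is half of the equivalence volume, so this is the half-equivalence point where [HA] = [A^-].
At half-equivalence pH = pKa, so pKa = 7.52.
Ka = 10^(-7.52) = 3.0 x 10^-8.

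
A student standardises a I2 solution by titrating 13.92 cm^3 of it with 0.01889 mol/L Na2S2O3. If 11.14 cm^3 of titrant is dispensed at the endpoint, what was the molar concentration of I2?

0.00756 M

n(Na2S2O3) = 0.01889 x 0.01114 = 0.0002104 mol.
From the balanced equation, 2 mol Na2S2O3 reacts with 1 mol I2, so n(I2) = 0.0002104 x 1/2 = 0.0001052 mol.
[I2] = 0.0001052 / 0.01392 L = 0.00756 M.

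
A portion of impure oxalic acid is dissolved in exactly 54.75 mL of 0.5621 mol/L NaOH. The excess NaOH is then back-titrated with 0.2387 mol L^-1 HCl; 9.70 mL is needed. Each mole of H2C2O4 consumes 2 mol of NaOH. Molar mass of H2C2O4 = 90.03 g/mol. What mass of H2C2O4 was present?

1.28 g

Total n(NaOH) added = 0.5621 x 0.05475 = 0.03077 mol.
n(HCl) used = 0.2387 x 0.009700 = 0.002315 mol, which equals the excess n(NaOH).
So n(NaOH) consumed by the sample = 0.03077 - 0.002315 = 0.02846 mol.
n(H2C2O4) = 0.02846 / 2 = 0.01423 mol.
mass = 0.01423 mol x 90.03 g/mol = 1.28 g.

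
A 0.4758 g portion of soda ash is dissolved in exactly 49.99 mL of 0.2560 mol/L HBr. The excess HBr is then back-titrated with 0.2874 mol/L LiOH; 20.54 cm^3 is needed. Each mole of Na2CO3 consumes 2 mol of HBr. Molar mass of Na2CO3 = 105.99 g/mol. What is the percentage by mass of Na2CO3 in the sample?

76.8%

Total n(HBr) added = 0.2560 x 0.04999 = 0.01280 mol.
n(LiOH) used = 0.2874 x 0.02054 = 0.005903 mol, which equals the excess n(HBr).
So n(HBr) consumed by the sample = 0.01280 - 0.005903 = 0.006894 mol.
n(Na2CO3) = 0.006894 / 2 = 0.003447 mol.
mass Na2CO3 = 0.003447 x 105.99 = 0.3654 g, so %Na2CO3 = 0.3654/0.4758 x 100 = 76.8%.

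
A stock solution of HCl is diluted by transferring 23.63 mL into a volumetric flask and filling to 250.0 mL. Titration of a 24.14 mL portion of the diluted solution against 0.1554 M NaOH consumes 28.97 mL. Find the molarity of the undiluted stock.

n(NaOH) = 0.1554 x 0.02897 = 0.004502 mol.
n(HCl) in the aliquot = 0.004502 mol.
[diluted HCl] = 0.004502 / 0.02414 = 0.1865 M.
Dilution factor = 250.0/23.63 = 10.58, so [stock] = 0.1865 x 10.58 = 1.97 M.

1.97 M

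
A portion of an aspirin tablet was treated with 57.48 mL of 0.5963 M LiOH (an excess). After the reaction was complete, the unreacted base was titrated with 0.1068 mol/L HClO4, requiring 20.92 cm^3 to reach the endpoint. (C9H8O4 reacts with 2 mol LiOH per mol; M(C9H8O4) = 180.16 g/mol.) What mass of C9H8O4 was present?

Total n(LiOH) added = 0.5963 x 0.05748 = 0.03428 mol.
n(HClO4) used = 0.1068 x 0.02092 = 0.002234 mol, which equals the excess n(LiOH).
So n(LiOH) consumed by the sample = 0.03428 - 0.002234 = 0.03204 mol.
n(C9H8O4) = 0.03204 / 2 = 0.01602 mol.
mass = 0.01602 mol x 180.16 g/mol = 2.89 g.

2.89 g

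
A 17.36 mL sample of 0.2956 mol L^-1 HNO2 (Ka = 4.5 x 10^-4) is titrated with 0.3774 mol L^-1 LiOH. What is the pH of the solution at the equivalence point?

n(HNO2) = 0.2956 x 0.01736 = 0.005132 mol; V(LiOH) at equivalence = 0.005132/0.3774 = 0.01360 L.
At equivalence all the acid is converted to NO2-; total volume = 0.01736 + 0.01360 = 0.03096 L, so [NO2-] = 0.005132/0.03096 = 0.1658 M.
Kb = Kw/Ka = 1.0e-14 / 4.5 x 10^-4 = 2.22e-11.
[OH^-] = sqrt(Kb x [NO2-]) = sqrt(2.22e-11 x 0.1658) = 1.92e-6 M.
pOH = 5.72, so pH = 14.00 - 5.72 = 8.28.

8.28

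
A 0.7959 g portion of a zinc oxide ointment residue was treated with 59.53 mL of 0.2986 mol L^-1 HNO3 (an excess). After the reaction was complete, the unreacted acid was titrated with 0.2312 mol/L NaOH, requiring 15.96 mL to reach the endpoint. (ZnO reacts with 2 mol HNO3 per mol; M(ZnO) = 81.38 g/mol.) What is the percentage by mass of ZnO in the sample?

Total n(HNO3) added = 0.2986 x 0.05953 = 0.01778 mol.
n(NaOH) used = 0.2312 x 0.01596 = 0.003690 mol, which equals the excess n(HNO3).
So n(HNO3) consumed by the sample = 0.01778 - 0.003690 = 0.01409 mol.
n(ZnO) = 0.01409 / 2 = 0.007043 mol.
mass ZnO = 0.007043 x 81.38 = 0.5731 g, so %ZnO = 0.5731/0.7959 x 100 = 72.0%.

72.0%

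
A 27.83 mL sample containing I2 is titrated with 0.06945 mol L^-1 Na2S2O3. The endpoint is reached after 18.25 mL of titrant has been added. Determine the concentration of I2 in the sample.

n(Na2S2O3) = 0.06945 x 0.01825 = 0.001267 mol.
From the balanced equation, 2 mol Na2S2O3 reacts with 1 mol I2, so n(I2) = 0.001267 x 1/2 = 0.0006337 mol.
[I2] = 0.0006337 / 0.02783 L = 0.0228 M.

0.0228 M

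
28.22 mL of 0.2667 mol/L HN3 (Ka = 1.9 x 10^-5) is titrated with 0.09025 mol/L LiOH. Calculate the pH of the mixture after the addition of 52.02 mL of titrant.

Initial n(HN3) = 0.2667 x 0.02822 = 0.007526 mol.
n(LiOH) added = 0.09025 x 0.05202 = 0.004695 mol, converting that many moles of HN3 to N3-.
Remaining n(HN3) = 0.002831 mol; n(N3-) = 0.004695 mol.
By Henderson-Hasselbalch, pH = pKa + log([A^-]/[HA]) = 4.72 + log(0.004695/0.002831) = 4.72 + (+0.22) = 4.94.

4.94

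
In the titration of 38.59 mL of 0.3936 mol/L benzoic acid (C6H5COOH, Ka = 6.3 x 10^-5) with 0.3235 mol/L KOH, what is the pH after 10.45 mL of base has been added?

3.66

Initial n(C6H5COOH) = 0.3936 x 0.03859 = 0.01519 mol.
n(KOH) added = 0.3235 x 0.01045 = 0.003381 mol, converting that many moles of C6H5COOH to C6H5COO-.
Remaining n(C6H5COOH) = 0.01181 mol; n(C6H5COO-) = 0.003381 mol.
By Henderson-Hasselbalch, pH = pKa + log([A^-]/[HA]) = 4.20 + log(0.003381/0.01181) = 4.20 + (-0.54) = 3.66.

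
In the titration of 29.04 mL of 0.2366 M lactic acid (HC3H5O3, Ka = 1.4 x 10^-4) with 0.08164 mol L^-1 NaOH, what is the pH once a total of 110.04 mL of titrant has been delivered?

12.18

n(acid) = 0.2366 x 0.02904 = 0.006871 mol; n(NaOH) added = 0.08164 x 0.1100 = 0.008984 mol.
Base is in excess by 0.008984 - 0.006871 = 0.002113 mol in a total volume of 0.1391 L.
[OH^-] = 0.002113/0.1391 = 0.01519 M, so pOH = 1.82 and pH = 14.00 - 1.82 = 12.18.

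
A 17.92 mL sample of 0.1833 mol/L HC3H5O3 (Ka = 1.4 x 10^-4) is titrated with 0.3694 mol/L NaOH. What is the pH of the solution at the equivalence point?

8.47

n(HC3H5O3) = 0.1833 x 0.01792 = 0.003285 mol; V(NaOH) at equivalence = 0.003285/0.3694 = 0.008892 L.
At equivalence all the acid is converted to C3H5O3-; total volume = 0.01792 + 0.008892 = 0.02681 L, so [C3H5O3-] = 0.003285/0.02681 = 0.1225 M.
Kb = Kw/Ka = 1.0e-14 / 1.4 x 10^-4 = 7.14e-11.
[OH^-] = sqrt(Kb x [C3H5O3-]) = sqrt(7.14e-11 x 0.1225) = 2.96e-6 M.
pOH = 5.53, so pH = 14.00 - 5.53 = 8.47.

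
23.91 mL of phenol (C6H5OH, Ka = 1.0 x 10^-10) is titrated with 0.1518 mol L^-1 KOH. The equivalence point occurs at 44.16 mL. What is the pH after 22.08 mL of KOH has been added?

10.00

22.08 mL is exactly half the equivalence volume (44.16/2), i.e. the half-equivalence point.
There, n(HA) = n(A^-), so pH = pKa = -log(1.0 x 10^-10) = 10.00.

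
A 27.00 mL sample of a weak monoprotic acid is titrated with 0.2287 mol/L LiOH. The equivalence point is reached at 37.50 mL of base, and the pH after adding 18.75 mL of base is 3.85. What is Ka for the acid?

1.4 x 10^-4

18.75 mL is half of the equivalence volume, so this is the half-equivalence point where [HA] = [A^-].
At half-equivalence pH = pKa, so pKa = 3.85.
Ka = 10^(-3.85) = 1.4 x 10^-4.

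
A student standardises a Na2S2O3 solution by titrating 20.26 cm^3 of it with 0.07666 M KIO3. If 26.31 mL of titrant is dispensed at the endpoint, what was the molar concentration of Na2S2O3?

n(KIO3) = 0.07666 x 0.02631 = 0.002017 mol.
From the balanced equation, 1 mol KIO3 reacts with 6 mol Na2S2O3, so n(Na2S2O3) = 0.002017 x 6/1 = 0.01210 mol.
[Na2S2O3] = 0.01210 / 0.02026 L = 0.597 M.

0.597 M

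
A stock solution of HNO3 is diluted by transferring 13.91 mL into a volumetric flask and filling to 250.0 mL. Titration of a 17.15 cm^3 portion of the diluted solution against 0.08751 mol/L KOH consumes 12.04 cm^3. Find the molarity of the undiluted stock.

1.10 M

n(KOH) = 0.08751 x 0.01204 = 0.001054 mol.
n(HNO3) in the aliquot = 0.001054 mol.
[diluted HNO3] = 0.001054 / 0.01715 = 0.06144 M.
Dilution factor = 250.0/13.91 = 17.97, so [stock] = 0.06144 x 17.97 = 1.10 M.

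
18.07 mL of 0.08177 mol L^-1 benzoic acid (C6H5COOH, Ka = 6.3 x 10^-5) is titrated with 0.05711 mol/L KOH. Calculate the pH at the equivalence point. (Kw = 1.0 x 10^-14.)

n(C6H5COOH) = 0.08177 x 0.01807 = 0.001478 mol; V(KOH) at equivalence = 0.001478/0.05711 = 0.02587 L.
At equivalence all the acid is converted to C6H5COO-; total volume = 0.01807 + 0.02587 = 0.04394 L, so [C6H5COO-] = 0.001478/0.04394 = 0.03363 M.
Kb = Kw/Ka = 1.0e-14 / 6.3 x 10^-5 = 1.59e-10.
[OH^-] = sqrt(Kb x [C6H5COO-]) = sqrt(1.59e-10 x 0.03363) = 2.31e-6 M.
pOH = 5.64, so pH = 14.00 - 5.64 = 8.36.

8.36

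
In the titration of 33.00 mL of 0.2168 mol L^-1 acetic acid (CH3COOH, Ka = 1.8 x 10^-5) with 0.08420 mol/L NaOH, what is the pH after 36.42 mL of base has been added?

4.62

Initial n(CH3COOH) = 0.2168 x 0.03300 = 0.007154 mol.
n(NaOH) added = 0.08420 x 0.03642 = 0.003067 mol, converting that many moles of CH3COOH to CH3COO-.
Remaining n(CH3COOH) = 0.004088 mol; n(CH3COO-) = 0.003067 mol.
By Henderson-Hasselbalch, pH = pKa + log([A^-]/[HA]) = 4.74 + log(0.003067/0.004088) = 4.74 + (-0.12) = 4.62.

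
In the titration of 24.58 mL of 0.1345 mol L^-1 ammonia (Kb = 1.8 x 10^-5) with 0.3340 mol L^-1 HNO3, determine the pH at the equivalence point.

5.14

n(NH3) = 0.1345 x 0.02458 = 0.003306 mol; V(HNO3) at equivalence = 0.003306/0.3340 = 0.009898 L.
At equivalence the base is fully converted to NH4+; total volume = 0.03448 L, so [NH4+] = 0.003306/0.03448 = 0.09589 M.
Ka(NH4+) = Kw/Kb = 1.0e-14 / 1.8 x 10^-5 = 5.56e-10.
[H^+] = sqrt(Ka x [NH4+]) = sqrt(5.56e-10 x 0.09589) = 7.30e-6 M.
pH = -log(7.30e-6) = 5.14.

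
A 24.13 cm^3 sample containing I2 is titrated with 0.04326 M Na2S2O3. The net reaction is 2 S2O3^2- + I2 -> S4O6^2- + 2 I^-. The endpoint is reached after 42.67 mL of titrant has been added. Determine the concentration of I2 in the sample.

n(Na2S2O3) = 0.04326 x 0.04267 = 0.001846 mol.
From the balanced equation, 2 mol Na2S2O3 reacts with 1 mol I2, so n(I2) = 0.001846 x 1/2 = 0.0009230 mol.
[I2] = 0.0009230 / 0.02413 L = 0.0382 M.

0.0382 M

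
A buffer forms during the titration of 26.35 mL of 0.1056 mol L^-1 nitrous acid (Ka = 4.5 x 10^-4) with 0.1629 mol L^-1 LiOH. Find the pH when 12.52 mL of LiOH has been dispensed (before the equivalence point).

3.79

Initial n(HNO2) = 0.1056 x 0.02635 = 0.002783 mol.
n(LiOH) added = 0.1629 x 0.01252 = 0.002040 mol, converting that many moles of HNO2 to NO2-.
Remaining n(HNO2) = 0.0007431 mol; n(NO2-) = 0.002040 mol.
By Henderson-Hasselbalch, pH = pKa + log([A^-]/[HA]) = 3.35 + log(0.002040/0.0007431) = 3.35 + (+0.44) = 3.79.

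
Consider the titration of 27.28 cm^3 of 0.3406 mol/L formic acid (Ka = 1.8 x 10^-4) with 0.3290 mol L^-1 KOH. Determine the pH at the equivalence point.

8.48

n(HCOOH) = 0.3406 x 0.02728 = 0.009292 mol; V(KOH) at equivalence = 0.009292/0.3290 = 0.02824 L.
At equivalence all the acid is converted to HCOO-; total volume = 0.02728 + 0.02824 = 0.05552 L, so [HCOO-] = 0.009292/0.05552 = 0.1673 M.
Kb = Kw/Ka = 1.0e-14 / 1.8 x 10^-4 = 5.56e-11.
[OH^-] = sqrt(Kb x [HCOO-]) = sqrt(5.56e-11 x 0.1673) = 3.05e-6 M.
pOH = 5.52, so pH = 14.00 - 5.52 = 8.48.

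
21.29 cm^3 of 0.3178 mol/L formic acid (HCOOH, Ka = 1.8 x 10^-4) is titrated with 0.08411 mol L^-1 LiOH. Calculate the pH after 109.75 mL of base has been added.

n(acid) = 0.3178 x 0.02129 = 0.006766 mol; n(LiOH) added = 0.08411 x 0.1098 = 0.009231 mol.
Base is in excess by 0.009231 - 0.006766 = 0.002465 mol in a total volume of 0.1310 L.
[OH^-] = 0.002465/0.1310 = 0.01881 M, so pOH = 1.73 and pH = 14.00 - 1.73 = 12.27.

12.27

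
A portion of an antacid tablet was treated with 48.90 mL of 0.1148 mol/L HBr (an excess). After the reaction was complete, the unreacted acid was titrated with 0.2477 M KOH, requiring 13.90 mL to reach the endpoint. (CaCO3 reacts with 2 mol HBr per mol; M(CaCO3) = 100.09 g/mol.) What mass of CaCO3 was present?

Total n(HBr) added = 0.1148 x 0.04890 = 0.005614 mol.
n(KOH) used = 0.2477 x 0.01390 = 0.003443 mol, which equals the excess n(HBr).
So n(HBr) consumed by the sample = 0.005614 - 0.003443 = 0.002171 mol.
n(CaCO3) = 0.002171 / 2 = 0.001085 mol.
mass = 0.001085 mol x 100.09 g/mol = 0.109 g.

0.109 g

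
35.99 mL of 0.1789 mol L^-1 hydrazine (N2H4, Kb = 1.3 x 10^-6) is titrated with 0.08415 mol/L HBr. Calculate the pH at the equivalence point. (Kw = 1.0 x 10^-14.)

4.68

n(N2H4) = 0.1789 x 0.03599 = 0.006439 mol; V(HBr) at equivalence = 0.006439/0.08415 = 0.07651 L.
At equivalence the base is fully converted to N2H5+; total volume = 0.1125 L, so [N2H5+] = 0.006439/0.1125 = 0.05723 M.
Ka(N2H5+) = Kw/Kb = 1.0e-14 / 1.3 x 10^-6 = 7.69e-9.
[H^+] = sqrt(Ka x [N2H5+]) = sqrt(7.69e-9 x 0.05723) = 2.10e-5 M.
pH = -log(2.10e-5) = 4.68.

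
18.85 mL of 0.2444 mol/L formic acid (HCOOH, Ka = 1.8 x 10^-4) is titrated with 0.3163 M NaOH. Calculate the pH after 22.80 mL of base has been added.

12.80

n(acid) = 0.2444 x 0.01885 = 0.004607 mol; n(NaOH) added = 0.3163 x 0.02280 = 0.007212 mol.
Base is in excess by 0.007212 - 0.004607 = 0.002605 mol in a total volume of 0.04165 L.
[OH^-] = 0.002605/0.04165 = 0.06254 M, so pOH = 1.20 and pH = 14.00 - 1.20 = 12.80.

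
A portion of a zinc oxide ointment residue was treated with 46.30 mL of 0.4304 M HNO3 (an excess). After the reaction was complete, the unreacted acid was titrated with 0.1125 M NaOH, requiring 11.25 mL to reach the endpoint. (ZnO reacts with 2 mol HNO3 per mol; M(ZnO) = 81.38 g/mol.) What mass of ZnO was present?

0.759 g

Total n(HNO3) added = 0.4304 x 0.04630 = 0.01993 mol.
n(NaOH) used = 0.1125 x 0.01125 = 0.001266 mol, which equals the excess n(HNO3).
So n(HNO3) consumed by the sample = 0.01993 - 0.001266 = 0.01866 mol.
n(ZnO) = 0.01866 / 2 = 0.009331 mol.
mass = 0.009331 mol x 81.38 g/mol = 0.759 g.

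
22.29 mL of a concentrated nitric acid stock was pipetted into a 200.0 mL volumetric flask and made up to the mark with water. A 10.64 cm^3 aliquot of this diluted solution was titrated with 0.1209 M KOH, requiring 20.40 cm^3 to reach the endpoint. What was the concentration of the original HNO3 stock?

n(KOH) = 0.1209 x 0.02040 = 0.002466 mol.
n(HNO3) in the aliquot = 0.002466 mol.
[diluted HNO3] = 0.002466 / 0.01064 = 0.2318 M.
Dilution factor = 200.0/22.29 = 8.973, so [stock] = 0.2318 x 8.973 = 2.08 M.

2.08 M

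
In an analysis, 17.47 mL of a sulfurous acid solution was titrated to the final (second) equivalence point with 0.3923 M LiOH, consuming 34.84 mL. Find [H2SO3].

0.391 M

n(LiOH) = 0.3923 x 0.03484 = 0.01367 mol.
At the final (second) equivalence point, 2 mol OH^- react per mol H2SO3, so n(H2SO3) = 0.01367 / 2 = 0.006834 mol.
[H2SO3] = 0.006834 / 0.01747 L = 0.391 M.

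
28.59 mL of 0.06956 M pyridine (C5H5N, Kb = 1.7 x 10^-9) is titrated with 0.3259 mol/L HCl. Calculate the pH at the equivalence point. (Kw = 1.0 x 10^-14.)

n(C5H5N) = 0.06956 x 0.02859 = 0.001989 mol; V(HCl) at equivalence = 0.001989/0.3259 = 0.006102 L.
At equivalence the base is fully converted to C5H5NH+; total volume = 0.03469 L, so [C5H5NH+] = 0.001989/0.03469 = 0.05732 M.
Ka(C5H5NH+) = Kw/Kb = 1.0e-14 / 1.7 x 10^-9 = 5.88e-6.
[H^+] = sqrt(Ka x [C5H5NH+]) = sqrt(5.88e-6 x 0.05732) = 0.000581 M.
pH = -log(0.000581) = 3.24.

3.24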